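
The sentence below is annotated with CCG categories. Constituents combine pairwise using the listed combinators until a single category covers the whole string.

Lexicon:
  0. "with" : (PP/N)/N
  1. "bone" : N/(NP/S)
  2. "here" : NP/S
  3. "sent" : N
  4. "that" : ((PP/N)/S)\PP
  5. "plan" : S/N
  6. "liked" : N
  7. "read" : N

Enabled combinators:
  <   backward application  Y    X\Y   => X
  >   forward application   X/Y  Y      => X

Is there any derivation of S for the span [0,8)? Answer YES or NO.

NO

(PP/N)/N N/(NP/S) NP/S N ((PP/N)/S)\PP S/N N N
CKY chart[0,8] = {PP}; S ∉ chart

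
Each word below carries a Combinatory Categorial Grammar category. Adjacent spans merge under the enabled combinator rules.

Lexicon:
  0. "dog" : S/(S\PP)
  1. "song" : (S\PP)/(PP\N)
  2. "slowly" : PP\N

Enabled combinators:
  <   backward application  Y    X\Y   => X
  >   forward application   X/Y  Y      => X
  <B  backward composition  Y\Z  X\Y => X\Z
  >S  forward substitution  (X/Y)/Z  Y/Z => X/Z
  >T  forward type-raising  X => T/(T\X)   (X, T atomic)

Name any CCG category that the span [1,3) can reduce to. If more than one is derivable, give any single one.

[0,3] S   >
  [0,1] "dog" : S/(S\PP)
  [1,3] S\PP   >
    [1,2] "song" : (S\PP)/(PP\N)
    [2,3] "slowly" : PP\N

S\PP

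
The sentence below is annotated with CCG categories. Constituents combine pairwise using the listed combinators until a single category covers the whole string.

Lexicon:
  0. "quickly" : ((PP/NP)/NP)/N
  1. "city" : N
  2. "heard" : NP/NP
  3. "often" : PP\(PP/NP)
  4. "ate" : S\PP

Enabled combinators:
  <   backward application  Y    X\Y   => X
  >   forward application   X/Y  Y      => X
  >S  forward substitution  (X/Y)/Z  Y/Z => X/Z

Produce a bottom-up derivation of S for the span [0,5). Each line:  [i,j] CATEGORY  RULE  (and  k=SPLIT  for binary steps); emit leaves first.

[0,5] S   <
  [0,4] PP   <
    [0,3] PP/NP   >S
      [0,2] (PP/NP)/NP   >
        [0,1] "quickly" : ((PP/NP)/NP)/N
        [1,2] "city" : N
      [2,3] "heard" : NP/NP
    [3,4] "often" : PP\(PP/NP)
  [4,5] "ate" : S\PP

[0,1] ((PP/NP)/NP)/N  lex  "quickly"
[1,2] N  lex  "city"
[0,2] (PP/NP)/NP  >  k=1
[2,3] NP/NP  lex  "heard"
[0,3] PP/NP  >S  k=2
[3,4] PP\(PP/NP)  lex  "often"
[0,4] PP  <  k=3
[4,5] S\PP  lex  "ate"
[0,5] S  <  k=4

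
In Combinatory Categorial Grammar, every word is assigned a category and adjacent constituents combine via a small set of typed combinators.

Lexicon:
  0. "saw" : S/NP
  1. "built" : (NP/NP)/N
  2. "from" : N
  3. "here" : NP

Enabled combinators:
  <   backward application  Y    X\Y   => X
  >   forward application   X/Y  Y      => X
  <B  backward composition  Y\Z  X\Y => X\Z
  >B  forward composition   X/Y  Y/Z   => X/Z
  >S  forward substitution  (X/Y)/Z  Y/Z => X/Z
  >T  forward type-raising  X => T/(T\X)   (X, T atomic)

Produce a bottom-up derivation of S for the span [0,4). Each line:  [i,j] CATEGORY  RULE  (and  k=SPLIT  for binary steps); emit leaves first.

[0,4] S   >
  [0,3] S/NP   >B
    [0,1] "saw" : S/NP
    [1,3] NP/NP   >
      [1,2] "built" : (NP/NP)/N
      [2,3] "from" : N
  [3,4] "here" : NP

[0,1] S/NP  lex  "saw"
[1,2] (NP/NP)/N  lex  "built"
[2,3] N  lex  "from"
[1,3] NP/NP  >  k=2
[0,3] S/NP  >B  k=1
[3,4] NP  lex  "here"
[0,4] S  >  k=3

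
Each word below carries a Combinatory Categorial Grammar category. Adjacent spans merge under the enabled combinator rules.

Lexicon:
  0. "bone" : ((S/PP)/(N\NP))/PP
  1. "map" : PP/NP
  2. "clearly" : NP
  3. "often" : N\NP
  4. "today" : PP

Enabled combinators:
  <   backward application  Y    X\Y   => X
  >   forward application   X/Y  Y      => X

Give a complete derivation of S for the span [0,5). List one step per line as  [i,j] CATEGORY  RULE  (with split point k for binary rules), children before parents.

[0,5] S   >
  [0,4] S/PP   >
    [0,3] (S/PP)/(N\NP)   >
      [0,1] "bone" : ((S/PP)/(N\NP))/PP
      [1,3] PP   >
        [1,2] "map" : PP/NP
        [2,3] "clearly" : NP
    [3,4] "often" : N\NP
  [4,5] "today" : PP

[0,1] ((S/PP)/(N\NP))/PP  lex  "bone"
[1,2] PP/NP  lex  "map"
[2,3] NP  lex  "clearly"
[1,3] PP  >  k=2
[0,3] (S/PP)/(N\NP)  >  k=1
[3,4] N\NP  lex  "often"
[0,4] S/PP  >  k=3
[4,5] PP  lex  "today"
[0,5] S  >  k=4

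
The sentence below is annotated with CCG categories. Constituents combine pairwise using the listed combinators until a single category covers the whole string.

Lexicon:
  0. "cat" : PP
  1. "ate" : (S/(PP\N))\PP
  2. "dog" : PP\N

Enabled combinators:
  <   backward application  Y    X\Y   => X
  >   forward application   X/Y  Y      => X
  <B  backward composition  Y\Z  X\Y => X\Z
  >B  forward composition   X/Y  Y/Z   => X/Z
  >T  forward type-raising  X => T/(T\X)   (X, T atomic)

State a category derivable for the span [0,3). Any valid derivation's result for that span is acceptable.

[0,3] S   >
  [0,2] S/(PP\N)   <
    [0,1] "cat" : PP
    [1,2] "ate" : (S/(PP\N))\PP
  [2,3] "dog" : PP\N

S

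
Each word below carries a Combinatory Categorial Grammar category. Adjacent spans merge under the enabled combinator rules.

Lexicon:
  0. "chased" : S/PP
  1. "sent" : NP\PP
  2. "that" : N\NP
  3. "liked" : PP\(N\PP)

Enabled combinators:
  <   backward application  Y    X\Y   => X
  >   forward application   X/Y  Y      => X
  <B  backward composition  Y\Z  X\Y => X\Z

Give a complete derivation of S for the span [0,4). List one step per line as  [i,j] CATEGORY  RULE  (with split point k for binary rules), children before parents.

[0,1] S/PP  lex  "chased"
[1,2] NP\PP  lex  "sent"
[2,3] N\NP  lex  "that"
[1,3] N\PP  <B  k=2
[3,4] PP\(N\PP)  lex  "liked"
[1,4] PP  <  k=3
[0,4] S  >  k=1

[0,4] S   >
  [0,1] "chased" : S/PP
  [1,4] PP   <
    [1,3] N\PP   <B
      [1,2] "sent" : NP\PP
      [2,3] "that" : N\NP
    [3,4] "liked" : PP\(N\PP)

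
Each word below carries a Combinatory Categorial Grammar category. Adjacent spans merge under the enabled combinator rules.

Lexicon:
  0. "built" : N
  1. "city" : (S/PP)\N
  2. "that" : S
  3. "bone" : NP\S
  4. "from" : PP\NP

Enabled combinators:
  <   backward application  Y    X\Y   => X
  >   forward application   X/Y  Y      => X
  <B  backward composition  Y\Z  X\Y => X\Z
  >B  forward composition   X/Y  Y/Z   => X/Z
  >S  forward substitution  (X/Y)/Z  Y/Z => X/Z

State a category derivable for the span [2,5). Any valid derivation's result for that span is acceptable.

PP

[0,5] S   >
  [0,2] S/PP   <
    [0,1] "built" : N
    [1,2] "city" : (S/PP)\N
  [2,5] PP   <
    [2,3] "that" : S
    [3,5] PP\S   <B
      [3,4] "bone" : NP\S
      [4,5] "from" : PP\NP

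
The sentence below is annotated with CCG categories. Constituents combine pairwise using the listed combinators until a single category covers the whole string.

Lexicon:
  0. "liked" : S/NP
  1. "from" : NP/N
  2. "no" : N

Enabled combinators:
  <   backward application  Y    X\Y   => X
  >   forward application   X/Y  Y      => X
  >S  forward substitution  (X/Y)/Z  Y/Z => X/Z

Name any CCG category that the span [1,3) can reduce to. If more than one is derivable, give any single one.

NP

[0,3] S   >
  [0,1] "liked" : S/NP
  [1,3] NP   >
    [1,2] "from" : NP/N
    [2,3] "no" : N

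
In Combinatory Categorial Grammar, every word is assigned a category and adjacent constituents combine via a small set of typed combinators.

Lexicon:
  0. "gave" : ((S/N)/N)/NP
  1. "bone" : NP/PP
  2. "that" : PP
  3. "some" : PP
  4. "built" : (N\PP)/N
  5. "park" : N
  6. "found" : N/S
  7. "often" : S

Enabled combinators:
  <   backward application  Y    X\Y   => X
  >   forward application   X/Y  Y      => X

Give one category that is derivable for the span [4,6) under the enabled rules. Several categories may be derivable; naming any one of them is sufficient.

N\PP

[0,8] S   >
  [0,6] S/N   >
    [0,3] (S/N)/N   >
      [0,1] "gave" : ((S/N)/N)/NP
      [1,3] NP   >
        [1,2] "bone" : NP/PP
        [2,3] "that" : PP
    [3,6] N   <
      [3,4] "some" : PP
      [4,6] N\PP   >
        [4,5] "built" : (N\PP)/N
        [5,6] "park" : N
  [6,8] N   >
    [6,7] "found" : N/S
    [7,8] "often" : S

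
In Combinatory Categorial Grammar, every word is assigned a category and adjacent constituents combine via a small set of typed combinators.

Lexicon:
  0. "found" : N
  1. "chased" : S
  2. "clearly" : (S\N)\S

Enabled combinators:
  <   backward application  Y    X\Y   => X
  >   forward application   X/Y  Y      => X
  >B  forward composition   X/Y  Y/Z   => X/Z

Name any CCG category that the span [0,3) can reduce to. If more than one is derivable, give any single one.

S

[0,3] S   <
  [0,1] "found" : N
  [1,3] S\N   <
    [1,2] "chased" : S
    [2,3] "clearly" : (S\N)\S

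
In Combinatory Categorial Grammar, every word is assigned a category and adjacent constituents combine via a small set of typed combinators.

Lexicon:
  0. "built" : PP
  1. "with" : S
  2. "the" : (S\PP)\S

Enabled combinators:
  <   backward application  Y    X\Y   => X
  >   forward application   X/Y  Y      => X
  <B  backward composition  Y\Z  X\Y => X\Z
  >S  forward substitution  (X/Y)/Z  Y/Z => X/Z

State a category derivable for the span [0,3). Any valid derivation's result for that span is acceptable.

[0,3] S   <
  [0,1] "built" : PP
  [1,3] S\PP   <
    [1,2] "with" : S
    [2,3] "the" : (S\PP)\S

S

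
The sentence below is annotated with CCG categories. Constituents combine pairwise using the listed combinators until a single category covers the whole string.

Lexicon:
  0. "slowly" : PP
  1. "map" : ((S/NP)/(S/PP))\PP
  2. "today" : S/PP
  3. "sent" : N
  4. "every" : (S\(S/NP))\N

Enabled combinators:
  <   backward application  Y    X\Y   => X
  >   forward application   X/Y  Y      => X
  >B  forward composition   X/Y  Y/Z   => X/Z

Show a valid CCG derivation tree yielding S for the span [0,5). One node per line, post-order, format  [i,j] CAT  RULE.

[0,5] S   <
  [0,3] S/NP   >
    [0,2] (S/NP)/(S/PP)   <
      [0,1] "slowly" : PP
      [1,2] "map" : ((S/NP)/(S/PP))\PP
    [2,3] "today" : S/PP
  [3,5] S\(S/NP)   <
    [3,4] "sent" : N
    [4,5] "every" : (S\(S/NP))\N

[0,1] PP  lex  "slowly"
[1,2] ((S/NP)/(S/PP))\PP  lex  "map"
[0,2] (S/NP)/(S/PP)  <  k=1
[2,3] S/PP  lex  "today"
[0,3] S/NP  >  k=2
[3,4] N  lex  "sent"
[4,5] (S\(S/NP))\N  lex  "every"
[3,5] S\(S/NP)  <  k=4
[0,5] S  <  k=3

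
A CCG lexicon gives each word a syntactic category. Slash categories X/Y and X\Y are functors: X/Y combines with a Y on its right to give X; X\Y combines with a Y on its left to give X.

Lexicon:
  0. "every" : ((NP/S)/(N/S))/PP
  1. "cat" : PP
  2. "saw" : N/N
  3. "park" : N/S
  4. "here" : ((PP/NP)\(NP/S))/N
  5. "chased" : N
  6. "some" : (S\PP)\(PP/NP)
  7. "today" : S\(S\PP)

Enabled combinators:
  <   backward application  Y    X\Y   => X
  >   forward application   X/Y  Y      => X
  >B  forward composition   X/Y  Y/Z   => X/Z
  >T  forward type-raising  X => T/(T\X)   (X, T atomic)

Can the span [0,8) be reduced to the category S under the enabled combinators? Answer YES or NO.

YES

[0,8] S   <
  [0,7] S\PP   <
    [0,6] PP/NP   <
      [0,4] NP/S   >
        [0,2] (NP/S)/(N/S)   >
          [0,1] "every" : ((NP/S)/(N/S))/PP
          [1,2] "cat" : PP
        [2,4] N/S   >B
          [2,3] "saw" : N/N
          [3,4] "park" : N/S
      [4,6] (PP/NP)\(NP/S)   >
        [4,5] "here" : ((PP/NP)\(NP/S))/N
        [5,6] "chased" : N
    [6,7] "some" : (S\PP)\(PP/NP)
  [7,8] "today" : S\(S\PP)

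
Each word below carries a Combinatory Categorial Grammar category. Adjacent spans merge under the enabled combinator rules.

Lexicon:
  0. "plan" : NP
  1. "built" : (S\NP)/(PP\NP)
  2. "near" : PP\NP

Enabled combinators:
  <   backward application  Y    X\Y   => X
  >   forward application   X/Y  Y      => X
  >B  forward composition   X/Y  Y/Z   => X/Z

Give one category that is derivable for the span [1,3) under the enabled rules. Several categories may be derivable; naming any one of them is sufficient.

[0,3] S   <
  [0,1] "plan" : NP
  [1,3] S\NP   >
    [1,2] "built" : (S\NP)/(PP\NP)
    [2,3] "near" : PP\NP

S\NP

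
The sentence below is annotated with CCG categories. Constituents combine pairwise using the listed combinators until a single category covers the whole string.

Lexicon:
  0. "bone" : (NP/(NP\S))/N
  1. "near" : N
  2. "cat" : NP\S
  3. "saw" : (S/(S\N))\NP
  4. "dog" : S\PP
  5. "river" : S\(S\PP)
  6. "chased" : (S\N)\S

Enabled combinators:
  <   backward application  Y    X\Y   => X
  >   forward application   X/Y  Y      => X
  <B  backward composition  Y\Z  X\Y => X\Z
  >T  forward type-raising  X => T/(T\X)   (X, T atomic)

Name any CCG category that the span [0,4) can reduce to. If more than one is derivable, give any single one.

[0,7] S   >
  [0,4] S/(S\N)   <
    [0,3] NP   >
      [0,2] NP/(NP\S)   >
        [0,1] "bone" : (NP/(NP\S))/N
        [1,2] "near" : N
      [2,3] "cat" : NP\S
    [3,4] "saw" : (S/(S\N))\NP
  [4,7] S\N   <
    [4,6] S   <
      [4,5] "dog" : S\PP
      [5,6] "river" : S\(S\PP)
    [6,7] "chased" : (S\N)\S

S/(S\N)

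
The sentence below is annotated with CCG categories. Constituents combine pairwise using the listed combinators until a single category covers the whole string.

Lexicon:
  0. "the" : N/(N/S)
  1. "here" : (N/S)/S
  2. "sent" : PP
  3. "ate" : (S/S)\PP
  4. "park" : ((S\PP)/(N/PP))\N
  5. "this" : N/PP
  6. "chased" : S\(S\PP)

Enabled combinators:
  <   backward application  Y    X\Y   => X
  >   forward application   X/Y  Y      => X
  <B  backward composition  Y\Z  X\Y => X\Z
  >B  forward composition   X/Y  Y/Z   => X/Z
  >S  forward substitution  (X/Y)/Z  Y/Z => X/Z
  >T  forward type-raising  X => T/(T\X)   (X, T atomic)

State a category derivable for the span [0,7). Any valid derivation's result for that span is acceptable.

[0,7] S   <
  [0,6] S\PP   >
    [0,5] (S\PP)/(N/PP)   <
      [0,4] N   >
        [0,1] "the" : N/(N/S)
        [1,4] N/S   >S
          [1,2] "here" : (N/S)/S
          [2,4] S/S   <
            [2,3] "sent" : PP
            [3,4] "ate" : (S/S)\PP
      [4,5] "park" : ((S\PP)/(N/PP))\N
    [5,6] "this" : N/PP
  [6,7] "chased" : S\(S\PP)

S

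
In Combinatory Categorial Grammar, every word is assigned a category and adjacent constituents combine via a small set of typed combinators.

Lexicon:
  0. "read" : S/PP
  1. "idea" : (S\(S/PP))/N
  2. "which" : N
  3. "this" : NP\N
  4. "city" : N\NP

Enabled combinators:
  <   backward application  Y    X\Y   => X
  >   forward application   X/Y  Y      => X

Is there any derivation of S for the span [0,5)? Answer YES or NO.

[0,5] S   <
  [0,1] "read" : S/PP
  [1,5] S\(S/PP)   >
    [1,2] "idea" : (S\(S/PP))/N
    [2,5] N   <
      [2,4] NP   <
        [2,3] "which" : N
        [3,4] "this" : NP\N
      [4,5] "city" : N\NP

YES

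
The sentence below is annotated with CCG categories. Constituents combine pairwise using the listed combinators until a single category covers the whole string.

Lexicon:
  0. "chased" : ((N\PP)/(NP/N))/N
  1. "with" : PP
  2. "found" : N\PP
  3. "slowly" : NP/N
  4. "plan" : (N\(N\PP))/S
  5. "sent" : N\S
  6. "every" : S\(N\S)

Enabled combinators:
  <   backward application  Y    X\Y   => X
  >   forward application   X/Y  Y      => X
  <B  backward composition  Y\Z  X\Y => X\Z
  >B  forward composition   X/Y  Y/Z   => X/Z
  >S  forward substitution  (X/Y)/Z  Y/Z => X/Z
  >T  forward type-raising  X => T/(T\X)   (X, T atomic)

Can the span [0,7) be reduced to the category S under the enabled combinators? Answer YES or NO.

NO

((N\PP)/(NP/N))/N PP N\PP NP/N (N\(N\PP))/S N\S S\(N\S)
CKY chart[0,7] = {N, N/(N\N), NP/(NP\N), PP/(PP\N), S/(S\N)}; S ∉ chart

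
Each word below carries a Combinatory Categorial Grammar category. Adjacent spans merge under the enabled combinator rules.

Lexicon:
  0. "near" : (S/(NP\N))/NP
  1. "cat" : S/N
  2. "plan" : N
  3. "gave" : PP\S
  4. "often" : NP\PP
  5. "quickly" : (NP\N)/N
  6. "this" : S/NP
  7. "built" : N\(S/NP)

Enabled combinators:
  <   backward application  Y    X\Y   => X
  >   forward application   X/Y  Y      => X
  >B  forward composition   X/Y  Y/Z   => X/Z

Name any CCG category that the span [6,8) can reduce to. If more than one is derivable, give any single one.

N

[0,8] S   >
  [0,5] S/(NP\N)   >
    [0,1] "near" : (S/(NP\N))/NP
    [1,5] NP   <
      [1,4] PP   <
        [1,3] S   >
          [1,2] "cat" : S/N
          [2,3] "plan" : N
        [3,4] "gave" : PP\S
      [4,5] "often" : NP\PP
  [5,8] NP\N   >
    [5,6] "quickly" : (NP\N)/N
    [6,8] N   <
      [6,7] "this" : S/NP
      [7,8] "built" : N\(S/NP)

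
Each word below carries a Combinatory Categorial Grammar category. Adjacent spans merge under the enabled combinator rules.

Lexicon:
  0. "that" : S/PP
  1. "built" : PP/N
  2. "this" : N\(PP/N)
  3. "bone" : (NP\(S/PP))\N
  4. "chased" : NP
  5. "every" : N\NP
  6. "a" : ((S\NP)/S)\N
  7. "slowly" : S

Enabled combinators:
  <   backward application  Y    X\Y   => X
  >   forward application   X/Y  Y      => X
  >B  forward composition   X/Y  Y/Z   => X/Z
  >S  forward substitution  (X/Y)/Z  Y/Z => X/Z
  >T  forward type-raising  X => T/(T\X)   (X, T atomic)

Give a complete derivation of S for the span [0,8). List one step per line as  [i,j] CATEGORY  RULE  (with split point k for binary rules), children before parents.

[0,8] S   <
  [0,4] NP   <
    [0,1] "that" : S/PP
    [1,4] NP\(S/PP)   <
      [1,3] N   <
        [1,2] "built" : PP/N
        [2,3] "this" : N\(PP/N)
      [3,4] "bone" : (NP\(S/PP))\N
  [4,8] S\NP   >
    [4,7] (S\NP)/S   <
      [4,6] N   <
        [4,5] "chased" : NP
        [5,6] "every" : N\NP
      [6,7] "a" : ((S\NP)/S)\N
    [7,8] "slowly" : S

[0,1] S/PP  lex  "that"
[1,2] PP/N  lex  "built"
[2,3] N\(PP/N)  lex  "this"
[1,3] N  <  k=2
[3,4] (NP\(S/PP))\N  lex  "bone"
[1,4] NP\(S/PP)  <  k=3
[0,4] NP  <  k=1
[4,5] NP  lex  "chased"
[5,6] N\NP  lex  "every"
[4,6] N  <  k=5
[6,7] ((S\NP)/S)\N  lex  "a"
[4,7] (S\NP)/S  <  k=6
[7,8] S  lex  "slowly"
[4,8] S\NP  >  k=7
[0,8] S  <  k=4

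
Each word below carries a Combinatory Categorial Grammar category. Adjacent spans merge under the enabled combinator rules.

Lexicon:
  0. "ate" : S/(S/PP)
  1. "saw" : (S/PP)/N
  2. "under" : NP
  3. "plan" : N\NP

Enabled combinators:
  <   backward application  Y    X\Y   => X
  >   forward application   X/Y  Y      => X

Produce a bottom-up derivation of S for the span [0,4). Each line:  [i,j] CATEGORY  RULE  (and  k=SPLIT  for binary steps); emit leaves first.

[0,4] S   >
  [0,1] "ate" : S/(S/PP)
  [1,4] S/PP   >
    [1,2] "saw" : (S/PP)/N
    [2,4] N   <
      [2,3] "under" : NP
      [3,4] "plan" : N\NP

[0,1] S/(S/PP)  lex  "ate"
[1,2] (S/PP)/N  lex  "saw"
[2,3] NP  lex  "under"
[3,4] N\NP  lex  "plan"
[2,4] N  <  k=3
[1,4] S/PP  >  k=2
[0,4] S  >  k=1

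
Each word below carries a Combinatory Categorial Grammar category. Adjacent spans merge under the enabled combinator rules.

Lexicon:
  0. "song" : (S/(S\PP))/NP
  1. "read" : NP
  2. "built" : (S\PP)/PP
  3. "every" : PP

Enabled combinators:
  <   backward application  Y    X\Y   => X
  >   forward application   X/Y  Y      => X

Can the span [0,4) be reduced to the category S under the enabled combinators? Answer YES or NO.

[0,4] S   >
  [0,2] S/(S\PP)   >
    [0,1] "song" : (S/(S\PP))/NP
    [1,2] "read" : NP
  [2,4] S\PP   >
    [2,3] "built" : (S\PP)/PP
    [3,4] "every" : PP

YES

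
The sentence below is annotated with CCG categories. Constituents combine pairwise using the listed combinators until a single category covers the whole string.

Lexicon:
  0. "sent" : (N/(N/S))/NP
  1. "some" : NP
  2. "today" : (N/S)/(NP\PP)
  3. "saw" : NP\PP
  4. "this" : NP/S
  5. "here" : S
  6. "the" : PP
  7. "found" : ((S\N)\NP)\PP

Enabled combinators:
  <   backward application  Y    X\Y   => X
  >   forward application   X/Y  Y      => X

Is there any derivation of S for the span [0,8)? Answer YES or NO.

[0,8] S   <
  [0,4] N   >
    [0,2] N/(N/S)   >
      [0,1] "sent" : (N/(N/S))/NP
      [1,2] "some" : NP
    [2,4] N/S   >
      [2,3] "today" : (N/S)/(NP\PP)
      [3,4] "saw" : NP\PP
  [4,8] S\N   <
    [4,6] NP   >
      [4,5] "this" : NP/S
      [5,6] "here" : S
    [6,8] (S\N)\NP   <
      [6,7] "the" : PP
      [7,8] "found" : ((S\N)\NP)\PP

YES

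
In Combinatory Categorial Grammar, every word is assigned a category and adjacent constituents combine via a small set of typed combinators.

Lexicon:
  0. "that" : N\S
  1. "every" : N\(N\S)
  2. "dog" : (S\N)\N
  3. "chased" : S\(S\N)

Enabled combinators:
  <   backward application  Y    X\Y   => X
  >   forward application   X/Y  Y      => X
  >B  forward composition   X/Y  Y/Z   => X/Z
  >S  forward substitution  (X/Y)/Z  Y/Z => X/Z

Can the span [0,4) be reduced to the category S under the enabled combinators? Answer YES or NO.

YES

[0,4] S   <
  [0,3] S\N   <
    [0,2] N   <
      [0,1] "that" : N\S
      [1,2] "every" : N\(N\S)
    [2,3] "dog" : (S\N)\N
  [3,4] "chased" : S\(S\N)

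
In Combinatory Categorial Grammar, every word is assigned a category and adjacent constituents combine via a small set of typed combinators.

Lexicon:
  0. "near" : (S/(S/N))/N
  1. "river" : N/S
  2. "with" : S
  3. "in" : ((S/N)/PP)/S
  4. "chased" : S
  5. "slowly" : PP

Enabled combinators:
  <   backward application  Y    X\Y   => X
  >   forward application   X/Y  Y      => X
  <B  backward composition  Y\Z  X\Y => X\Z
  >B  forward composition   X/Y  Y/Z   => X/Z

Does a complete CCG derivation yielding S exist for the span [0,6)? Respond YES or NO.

[0,6] S   >
  [0,3] S/(S/N)   >
    [0,1] "near" : (S/(S/N))/N
    [1,3] N   >
      [1,2] "river" : N/S
      [2,3] "with" : S
  [3,6] S/N   >
    [3,5] (S/N)/PP   >
      [3,4] "in" : ((S/N)/PP)/S
      [4,5] "chased" : S
    [5,6] "slowly" : PP

YES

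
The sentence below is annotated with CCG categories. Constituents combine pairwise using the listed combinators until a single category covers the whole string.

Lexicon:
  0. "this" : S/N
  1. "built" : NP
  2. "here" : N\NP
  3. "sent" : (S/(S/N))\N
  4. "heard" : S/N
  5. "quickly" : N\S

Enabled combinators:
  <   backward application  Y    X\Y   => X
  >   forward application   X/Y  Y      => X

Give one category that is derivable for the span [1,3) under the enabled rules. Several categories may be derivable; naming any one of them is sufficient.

[0,6] S   >
  [0,1] "this" : S/N
  [1,6] N   <
    [1,5] S   >
      [1,4] S/(S/N)   <
        [1,3] N   <
          [1,2] "built" : NP
          [2,3] "here" : N\NP
        [3,4] "sent" : (S/(S/N))\N
      [4,5] "heard" : S/N
    [5,6] "quickly" : N\S

N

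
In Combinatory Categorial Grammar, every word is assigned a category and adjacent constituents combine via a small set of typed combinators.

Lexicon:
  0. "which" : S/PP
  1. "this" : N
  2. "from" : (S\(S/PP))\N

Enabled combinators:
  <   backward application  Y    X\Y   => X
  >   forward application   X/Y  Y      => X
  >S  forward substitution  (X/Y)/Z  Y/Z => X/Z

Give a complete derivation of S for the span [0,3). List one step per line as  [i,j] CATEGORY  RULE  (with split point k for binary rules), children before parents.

[0,3] S   <
  [0,1] "which" : S/PP
  [1,3] S\(S/PP)   <
    [1,2] "this" : N
    [2,3] "from" : (S\(S/PP))\N

[0,1] S/PP  lex  "which"
[1,2] N  lex  "this"
[2,3] (S\(S/PP))\N  lex  "from"
[1,3] S\(S/PP)  <  k=2
[0,3] S  <  k=1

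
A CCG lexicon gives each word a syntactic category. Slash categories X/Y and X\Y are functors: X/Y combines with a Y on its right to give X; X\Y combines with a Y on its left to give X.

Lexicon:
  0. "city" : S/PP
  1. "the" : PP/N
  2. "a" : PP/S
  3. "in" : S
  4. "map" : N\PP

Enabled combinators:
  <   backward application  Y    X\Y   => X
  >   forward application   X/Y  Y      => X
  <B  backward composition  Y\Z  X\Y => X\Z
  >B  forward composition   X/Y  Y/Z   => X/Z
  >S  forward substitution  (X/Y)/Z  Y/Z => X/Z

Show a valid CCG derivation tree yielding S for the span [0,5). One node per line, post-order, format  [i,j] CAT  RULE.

[0,1] S/PP  lex  "city"
[1,2] PP/N  lex  "the"
[2,3] PP/S  lex  "a"
[3,4] S  lex  "in"
[2,4] PP  >  k=3
[4,5] N\PP  lex  "map"
[2,5] N  <  k=4
[1,5] PP  >  k=2
[0,5] S  >  k=1

[0,5] S   >
  [0,1] "city" : S/PP
  [1,5] PP   >
    [1,2] "the" : PP/N
    [2,5] N   <
      [2,4] PP   >
        [2,3] "a" : PP/S
        [3,4] "in" : S
      [4,5] "map" : N\PP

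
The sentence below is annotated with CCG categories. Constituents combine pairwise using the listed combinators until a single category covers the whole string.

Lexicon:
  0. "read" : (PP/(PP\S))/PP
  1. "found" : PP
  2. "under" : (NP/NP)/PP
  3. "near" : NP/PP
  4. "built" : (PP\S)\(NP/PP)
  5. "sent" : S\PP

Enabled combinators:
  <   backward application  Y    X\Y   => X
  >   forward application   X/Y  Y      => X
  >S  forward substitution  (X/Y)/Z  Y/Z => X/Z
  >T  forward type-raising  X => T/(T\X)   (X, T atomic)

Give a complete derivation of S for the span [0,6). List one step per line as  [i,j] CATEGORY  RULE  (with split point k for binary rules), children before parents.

[0,1] (PP/(PP\S))/PP  lex  "read"
[1,2] PP  lex  "found"
[0,2] PP/(PP\S)  >  k=1
[2,3] (NP/NP)/PP  lex  "under"
[3,4] NP/PP  lex  "near"
[2,4] NP/PP  >S  k=3
[4,5] (PP\S)\(NP/PP)  lex  "built"
[2,5] PP\S  <  k=4
[0,5] PP  >  k=2
[5,6] S\PP  lex  "sent"
[0,6] S  <  k=5

[0,6] S   <
  [0,5] PP   >
    [0,2] PP/(PP\S)   >
      [0,1] "read" : (PP/(PP\S))/PP
      [1,2] "found" : PP
    [2,5] PP\S   <
      [2,4] NP/PP   >S
        [2,3] "under" : (NP/NP)/PP
        [3,4] "near" : NP/PP
      [4,5] "built" : (PP\S)\(NP/PP)
  [5,6] "sent" : S\PP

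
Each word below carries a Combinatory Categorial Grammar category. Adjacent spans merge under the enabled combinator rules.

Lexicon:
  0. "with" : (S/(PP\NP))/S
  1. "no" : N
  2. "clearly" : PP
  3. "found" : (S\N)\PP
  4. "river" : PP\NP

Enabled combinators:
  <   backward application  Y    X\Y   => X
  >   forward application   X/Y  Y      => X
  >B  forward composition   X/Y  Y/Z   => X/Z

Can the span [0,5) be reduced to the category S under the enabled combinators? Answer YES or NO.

[0,5] S   >
  [0,4] S/(PP\NP)   >
    [0,1] "with" : (S/(PP\NP))/S
    [1,4] S   <
      [1,2] "no" : N
      [2,4] S\N   <
        [2,3] "clearly" : PP
        [3,4] "found" : (S\N)\PP
  [4,5] "river" : PP\NP

YES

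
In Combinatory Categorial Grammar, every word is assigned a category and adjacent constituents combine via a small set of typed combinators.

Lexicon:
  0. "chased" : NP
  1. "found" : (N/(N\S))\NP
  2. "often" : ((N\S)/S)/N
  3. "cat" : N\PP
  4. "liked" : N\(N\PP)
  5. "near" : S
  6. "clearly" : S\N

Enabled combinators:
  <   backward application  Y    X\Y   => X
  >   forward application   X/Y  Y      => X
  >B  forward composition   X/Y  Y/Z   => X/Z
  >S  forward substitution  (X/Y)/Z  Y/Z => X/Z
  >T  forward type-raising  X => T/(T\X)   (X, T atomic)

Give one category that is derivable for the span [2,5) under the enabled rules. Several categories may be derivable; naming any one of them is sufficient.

(N\S)/S

[0,7] S   <
  [0,6] N   >
    [0,2] N/(N\S)   <
      [0,1] "chased" : NP
      [1,2] "found" : (N/(N\S))\NP
    [2,6] N\S   >
      [2,5] (N\S)/S   >
        [2,3] "often" : ((N\S)/S)/N
        [3,5] N   <
          [3,4] "cat" : N\PP
          [4,5] "liked" : N\(N\PP)
      [5,6] "near" : S
  [6,7] "clearly" : S\N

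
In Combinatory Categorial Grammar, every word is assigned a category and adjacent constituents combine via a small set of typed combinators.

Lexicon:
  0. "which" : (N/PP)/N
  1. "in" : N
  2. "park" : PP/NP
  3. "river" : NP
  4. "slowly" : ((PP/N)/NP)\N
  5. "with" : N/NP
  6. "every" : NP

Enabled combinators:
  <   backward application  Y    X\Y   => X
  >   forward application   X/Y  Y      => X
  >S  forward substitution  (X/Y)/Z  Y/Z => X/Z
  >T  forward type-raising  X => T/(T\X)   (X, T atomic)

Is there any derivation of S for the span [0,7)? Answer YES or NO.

(N/PP)/N N PP/NP NP ((PP/N)/NP)\N N/NP NP
CKY chart[0,7] = {N/(N\PP), NP/(NP\PP), PP, PP/(PP\PP), S/(S\PP)}; S ∉ chart

NO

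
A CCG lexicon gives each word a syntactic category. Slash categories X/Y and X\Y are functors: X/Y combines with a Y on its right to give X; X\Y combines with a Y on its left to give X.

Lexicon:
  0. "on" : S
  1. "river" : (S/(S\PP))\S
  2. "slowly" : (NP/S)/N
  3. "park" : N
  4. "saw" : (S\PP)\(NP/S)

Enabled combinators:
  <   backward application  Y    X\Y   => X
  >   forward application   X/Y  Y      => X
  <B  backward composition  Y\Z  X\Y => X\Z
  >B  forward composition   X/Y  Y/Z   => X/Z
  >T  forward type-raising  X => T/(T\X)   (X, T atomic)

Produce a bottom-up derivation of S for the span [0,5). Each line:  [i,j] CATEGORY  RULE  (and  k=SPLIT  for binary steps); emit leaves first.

[0,5] S   >
  [0,2] S/(S\PP)   <
    [0,1] "on" : S
    [1,2] "river" : (S/(S\PP))\S
  [2,5] S\PP   <
    [2,4] NP/S   >
      [2,3] "slowly" : (NP/S)/N
      [3,4] "park" : N
    [4,5] "saw" : (S\PP)\(NP/S)

[0,1] S  lex  "on"
[1,2] (S/(S\PP))\S  lex  "river"
[0,2] S/(S\PP)  <  k=1
[2,3] (NP/S)/N  lex  "slowly"
[3,4] N  lex  "park"
[2,4] NP/S  >  k=3
[4,5] (S\PP)\(NP/S)  lex  "saw"
[2,5] S\PP  <  k=4
[0,5] S  >  k=2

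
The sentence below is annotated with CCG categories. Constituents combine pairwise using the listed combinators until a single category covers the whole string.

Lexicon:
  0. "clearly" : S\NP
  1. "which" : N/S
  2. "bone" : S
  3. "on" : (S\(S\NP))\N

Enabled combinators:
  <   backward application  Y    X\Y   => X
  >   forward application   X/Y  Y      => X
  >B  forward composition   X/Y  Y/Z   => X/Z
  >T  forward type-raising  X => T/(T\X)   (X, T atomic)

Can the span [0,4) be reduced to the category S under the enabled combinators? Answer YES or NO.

YES

[0,4] S   <
  [0,1] "clearly" : S\NP
  [1,4] S\(S\NP)   <
    [1,3] N   >
      [1,2] "which" : N/S
      [2,3] "bone" : S
    [3,4] "on" : (S\(S\NP))\N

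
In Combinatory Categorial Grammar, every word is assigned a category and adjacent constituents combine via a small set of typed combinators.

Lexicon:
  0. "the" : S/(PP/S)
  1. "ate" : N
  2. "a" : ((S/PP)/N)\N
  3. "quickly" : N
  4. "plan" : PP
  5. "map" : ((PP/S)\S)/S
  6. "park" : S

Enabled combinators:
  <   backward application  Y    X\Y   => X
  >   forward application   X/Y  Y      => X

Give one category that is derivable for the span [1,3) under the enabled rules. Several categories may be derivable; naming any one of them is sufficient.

(S/PP)/N

[0,7] S   >
  [0,1] "the" : S/(PP/S)
  [1,7] PP/S   <
    [1,5] S   >
      [1,4] S/PP   >
        [1,3] (S/PP)/N   <
          [1,2] "ate" : N
          [2,3] "a" : ((S/PP)/N)\N
        [3,4] "quickly" : N
      [4,5] "plan" : PP
    [5,7] (PP/S)\S   >
      [5,6] "map" : ((PP/S)\S)/S
      [6,7] "park" : S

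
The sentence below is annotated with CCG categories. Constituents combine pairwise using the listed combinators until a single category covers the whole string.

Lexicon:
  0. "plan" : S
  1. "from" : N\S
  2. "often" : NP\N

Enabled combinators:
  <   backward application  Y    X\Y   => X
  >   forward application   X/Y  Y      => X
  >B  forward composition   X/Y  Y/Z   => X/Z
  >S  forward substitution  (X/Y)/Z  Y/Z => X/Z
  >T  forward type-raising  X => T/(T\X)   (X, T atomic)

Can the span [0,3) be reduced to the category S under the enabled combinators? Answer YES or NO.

NO

S N\S NP\N
CKY chart[0,3] = {N/(N\NP), NP, NP/(NP\NP), PP/(PP\NP), S/(S\NP)}; S ∉ chart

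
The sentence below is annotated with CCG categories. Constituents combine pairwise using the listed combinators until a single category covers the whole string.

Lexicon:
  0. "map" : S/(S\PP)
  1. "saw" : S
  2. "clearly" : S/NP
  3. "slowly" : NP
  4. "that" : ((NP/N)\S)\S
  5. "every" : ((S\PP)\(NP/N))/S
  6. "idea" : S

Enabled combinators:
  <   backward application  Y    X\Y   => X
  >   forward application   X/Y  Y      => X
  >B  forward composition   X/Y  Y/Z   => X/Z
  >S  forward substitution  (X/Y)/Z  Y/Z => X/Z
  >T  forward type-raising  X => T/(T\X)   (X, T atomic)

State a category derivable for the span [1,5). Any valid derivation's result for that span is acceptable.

[0,7] S   >
  [0,1] "map" : S/(S\PP)
  [1,7] S\PP   <
    [1,5] NP/N   <
      [1,2] "saw" : S
      [2,5] (NP/N)\S   <
        [2,4] S   >
          [2,3] "clearly" : S/NP
          [3,4] "slowly" : NP
        [4,5] "that" : ((NP/N)\S)\S
    [5,7] (S\PP)\(NP/N)   >
      [5,6] "every" : ((S\PP)\(NP/N))/S
      [6,7] "idea" : S

NP/N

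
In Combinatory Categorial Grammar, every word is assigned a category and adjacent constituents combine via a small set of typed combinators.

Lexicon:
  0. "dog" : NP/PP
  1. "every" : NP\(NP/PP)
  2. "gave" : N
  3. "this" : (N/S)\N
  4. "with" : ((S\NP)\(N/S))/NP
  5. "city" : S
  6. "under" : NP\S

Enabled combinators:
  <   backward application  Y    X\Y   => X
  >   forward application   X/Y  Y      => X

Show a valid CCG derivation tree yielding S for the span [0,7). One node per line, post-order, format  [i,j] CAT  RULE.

[0,7] S   <
  [0,2] NP   <
    [0,1] "dog" : NP/PP
    [1,2] "every" : NP\(NP/PP)
  [2,7] S\NP   <
    [2,4] N/S   <
      [2,3] "gave" : N
      [3,4] "this" : (N/S)\N
    [4,7] (S\NP)\(N/S)   >
      [4,5] "with" : ((S\NP)\(N/S))/NP
      [5,7] NP   <
        [5,6] "city" : S
        [6,7] "under" : NP\S

[0,1] NP/PP  lex  "dog"
[1,2] NP\(NP/PP)  lex  "every"
[0,2] NP  <  k=1
[2,3] N  lex  "gave"
[3,4] (N/S)\N  lex  "this"
[2,4] N/S  <  k=3
[4,5] ((S\NP)\(N/S))/NP  lex  "with"
[5,6] S  lex  "city"
[6,7] NP\S  lex  "under"
[5,7] NP  <  k=6
[4,7] (S\NP)\(N/S)  >  k=5
[2,7] S\NP  <  k=4
[0,7] S  <  k=2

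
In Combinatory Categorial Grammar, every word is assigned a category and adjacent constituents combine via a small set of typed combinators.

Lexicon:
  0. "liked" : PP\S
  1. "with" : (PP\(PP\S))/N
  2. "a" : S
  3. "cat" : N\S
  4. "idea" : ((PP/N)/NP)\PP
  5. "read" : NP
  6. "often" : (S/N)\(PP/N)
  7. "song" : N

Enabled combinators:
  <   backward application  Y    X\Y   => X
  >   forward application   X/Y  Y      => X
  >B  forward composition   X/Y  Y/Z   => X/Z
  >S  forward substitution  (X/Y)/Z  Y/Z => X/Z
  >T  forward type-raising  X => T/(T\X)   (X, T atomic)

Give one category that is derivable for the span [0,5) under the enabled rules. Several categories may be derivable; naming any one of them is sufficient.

[0,8] S   >
  [0,7] S/N   <
    [0,6] PP/N   >
      [0,5] (PP/N)/NP   <
        [0,4] PP   <
          [0,1] "liked" : PP\S
          [1,4] PP\(PP\S)   >
            [1,2] "with" : (PP\(PP\S))/N
            [2,4] N   <
              [2,3] "a" : S
              [3,4] "cat" : N\S
        [4,5] "idea" : ((PP/N)/NP)\PP
      [5,6] "read" : NP
    [6,7] "often" : (S/N)\(PP/N)
  [7,8] "song" : N

(PP/N)/NP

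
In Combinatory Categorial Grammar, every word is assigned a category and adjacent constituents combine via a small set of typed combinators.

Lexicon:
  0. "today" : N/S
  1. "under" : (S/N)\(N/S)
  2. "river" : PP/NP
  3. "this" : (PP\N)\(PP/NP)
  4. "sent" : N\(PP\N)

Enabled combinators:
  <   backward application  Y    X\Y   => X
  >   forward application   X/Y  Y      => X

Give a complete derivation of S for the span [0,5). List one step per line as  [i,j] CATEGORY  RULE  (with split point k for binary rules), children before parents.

[0,5] S   >
  [0,2] S/N   <
    [0,1] "today" : N/S
    [1,2] "under" : (S/N)\(N/S)
  [2,5] N   <
    [2,4] PP\N   <
      [2,3] "river" : PP/NP
      [3,4] "this" : (PP\N)\(PP/NP)
    [4,5] "sent" : N\(PP\N)

[0,1] N/S  lex  "today"
[1,2] (S/N)\(N/S)  lex  "under"
[0,2] S/N  <  k=1
[2,3] PP/NP  lex  "river"
[3,4] (PP\N)\(PP/NP)  lex  "this"
[2,4] PP\N  <  k=3
[4,5] N\(PP\N)  lex  "sent"
[2,5] N  <  k=4
[0,5] S  >  k=2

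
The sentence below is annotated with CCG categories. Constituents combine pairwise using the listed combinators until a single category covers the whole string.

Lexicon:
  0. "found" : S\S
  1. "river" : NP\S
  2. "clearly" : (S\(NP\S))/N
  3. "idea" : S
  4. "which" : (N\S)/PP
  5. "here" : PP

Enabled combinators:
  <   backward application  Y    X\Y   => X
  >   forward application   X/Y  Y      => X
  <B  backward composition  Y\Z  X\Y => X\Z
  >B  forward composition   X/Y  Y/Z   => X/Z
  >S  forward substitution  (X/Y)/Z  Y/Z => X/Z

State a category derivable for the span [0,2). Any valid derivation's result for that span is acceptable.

NP\S

[0,6] S   <
  [0,2] NP\S   <B
    [0,1] "found" : S\S
    [1,2] "river" : NP\S
  [2,6] S\(NP\S)   >
    [2,3] "clearly" : (S\(NP\S))/N
    [3,6] N   <
      [3,4] "idea" : S
      [4,6] N\S   >
        [4,5] "which" : (N\S)/PP
        [5,6] "here" : PP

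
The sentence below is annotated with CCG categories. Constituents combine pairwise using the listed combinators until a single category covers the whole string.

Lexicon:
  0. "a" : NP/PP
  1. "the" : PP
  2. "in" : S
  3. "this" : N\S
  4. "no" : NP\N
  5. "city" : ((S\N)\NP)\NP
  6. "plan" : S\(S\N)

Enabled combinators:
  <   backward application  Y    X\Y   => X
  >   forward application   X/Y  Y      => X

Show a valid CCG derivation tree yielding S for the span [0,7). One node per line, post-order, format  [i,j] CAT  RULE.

[0,1] NP/PP  lex  "a"
[1,2] PP  lex  "the"
[0,2] NP  >  k=1
[2,3] S  lex  "in"
[3,4] N\S  lex  "this"
[2,4] N  <  k=3
[4,5] NP\N  lex  "no"
[2,5] NP  <  k=4
[5,6] ((S\N)\NP)\NP  lex  "city"
[2,6] (S\N)\NP  <  k=5
[0,6] S\N  <  k=2
[6,7] S\(S\N)  lex  "plan"
[0,7] S  <  k=6

[0,7] S   <
  [0,6] S\N   <
    [0,2] NP   >
      [0,1] "a" : NP/PP
      [1,2] "the" : PP
    [2,6] (S\N)\NP   <
      [2,5] NP   <
        [2,4] N   <
          [2,3] "in" : S
          [3,4] "this" : N\S
        [4,5] "no" : NP\N
      [5,6] "city" : ((S\N)\NP)\NP
  [6,7] "plan" : S\(S\N)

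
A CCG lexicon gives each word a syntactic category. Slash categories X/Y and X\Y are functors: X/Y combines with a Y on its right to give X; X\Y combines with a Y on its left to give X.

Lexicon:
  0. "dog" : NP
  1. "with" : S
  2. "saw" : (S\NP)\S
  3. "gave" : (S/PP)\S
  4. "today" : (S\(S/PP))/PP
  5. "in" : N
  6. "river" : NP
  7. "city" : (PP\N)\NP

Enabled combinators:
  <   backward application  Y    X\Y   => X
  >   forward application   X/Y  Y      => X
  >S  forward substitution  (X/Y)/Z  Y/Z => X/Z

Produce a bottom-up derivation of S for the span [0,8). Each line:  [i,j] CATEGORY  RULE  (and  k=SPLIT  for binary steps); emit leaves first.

[0,8] S   <
  [0,4] S/PP   <
    [0,3] S   <
      [0,1] "dog" : NP
      [1,3] S\NP   <
        [1,2] "with" : S
        [2,3] "saw" : (S\NP)\S
    [3,4] "gave" : (S/PP)\S
  [4,8] S\(S/PP)   >
    [4,5] "today" : (S\(S/PP))/PP
    [5,8] PP   <
      [5,6] "in" : N
      [6,8] PP\N   <
        [6,7] "river" : NP
        [7,8] "city" : (PP\N)\NP

[0,1] NP  lex  "dog"
[1,2] S  lex  "with"
[2,3] (S\NP)\S  lex  "saw"
[1,3] S\NP  <  k=2
[0,3] S  <  k=1
[3,4] (S/PP)\S  lex  "gave"
[0,4] S/PP  <  k=3
[4,5] (S\(S/PP))/PP  lex  "today"
[5,6] N  lex  "in"
[6,7] NP  lex  "river"
[7,8] (PP\N)\NP  lex  "city"
[6,8] PP\N  <  k=7
[5,8] PP  <  k=6
[4,8] S\(S/PP)  >  k=5
[0,8] S  <  k=4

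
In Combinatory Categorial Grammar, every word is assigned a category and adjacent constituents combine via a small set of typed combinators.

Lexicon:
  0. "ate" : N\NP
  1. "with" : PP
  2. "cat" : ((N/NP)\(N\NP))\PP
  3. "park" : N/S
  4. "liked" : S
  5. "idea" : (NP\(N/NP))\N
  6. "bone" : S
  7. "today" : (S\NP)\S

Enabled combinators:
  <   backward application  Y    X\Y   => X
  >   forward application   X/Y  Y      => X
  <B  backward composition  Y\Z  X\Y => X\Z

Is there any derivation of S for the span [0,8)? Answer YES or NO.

[0,8] S   <
  [0,6] NP   <
    [0,3] N/NP   <
      [0,1] "ate" : N\NP
      [1,3] (N/NP)\(N\NP)   <
        [1,2] "with" : PP
        [2,3] "cat" : ((N/NP)\(N\NP))\PP
    [3,6] NP\(N/NP)   <
      [3,5] N   >
        [3,4] "park" : N/S
        [4,5] "liked" : S
      [5,6] "idea" : (NP\(N/NP))\N
  [6,8] S\NP   <
    [6,7] "bone" : S
    [7,8] "today" : (S\NP)\S

YES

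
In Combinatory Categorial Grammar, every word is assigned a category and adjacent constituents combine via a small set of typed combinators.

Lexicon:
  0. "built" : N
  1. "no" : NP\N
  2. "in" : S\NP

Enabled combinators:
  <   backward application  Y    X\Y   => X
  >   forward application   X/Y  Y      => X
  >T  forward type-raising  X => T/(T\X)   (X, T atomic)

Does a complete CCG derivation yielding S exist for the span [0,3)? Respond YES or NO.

YES

[0,3] S   <
  [0,2] NP   <
    [0,1] "built" : N
    [1,2] "no" : NP\N
  [2,3] "in" : S\NP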